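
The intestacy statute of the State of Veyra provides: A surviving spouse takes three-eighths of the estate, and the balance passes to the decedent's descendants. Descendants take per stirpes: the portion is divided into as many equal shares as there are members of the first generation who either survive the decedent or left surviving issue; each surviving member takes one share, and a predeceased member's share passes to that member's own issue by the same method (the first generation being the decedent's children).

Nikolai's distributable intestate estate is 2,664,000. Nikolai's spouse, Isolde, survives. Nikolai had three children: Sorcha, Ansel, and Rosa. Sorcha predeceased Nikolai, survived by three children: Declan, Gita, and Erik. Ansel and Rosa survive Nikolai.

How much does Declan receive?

Declan receives 185,000.

Isolde takes three-eighths of 2,664,000 = 999,000. The remaining 1,665,000 passes to the descendants.
The descendants' portion (1,665,000) is divided into 3 shares of 555,000: Ansel and Rosa each take 555,000; Sorcha's 555,000 share passes to Sorcha's issue.
Sorcha's share (555,000) is divided into 3 shares of 185,000: Declan, Gita, and Erik each take 185,000.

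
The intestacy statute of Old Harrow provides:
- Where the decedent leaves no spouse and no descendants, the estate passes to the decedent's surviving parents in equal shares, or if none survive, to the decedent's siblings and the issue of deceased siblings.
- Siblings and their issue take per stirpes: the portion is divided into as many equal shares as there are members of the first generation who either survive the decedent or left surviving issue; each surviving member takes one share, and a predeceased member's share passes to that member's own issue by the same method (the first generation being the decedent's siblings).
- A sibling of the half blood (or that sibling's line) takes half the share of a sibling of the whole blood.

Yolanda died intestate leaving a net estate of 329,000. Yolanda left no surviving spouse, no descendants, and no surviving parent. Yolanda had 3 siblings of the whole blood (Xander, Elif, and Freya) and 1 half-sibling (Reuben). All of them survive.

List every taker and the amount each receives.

The entire 329,000 passes to the siblings and their issue.
Counting each half-blood sibling's line as half a unit, there are 7/2 units in 329,000, so one unit is 94,000. Whole-blood lines (Xander, Elif, and Freya) take 94,000 each; half-blood lines (Reuben) take 47,000 each.

Xander: 94,000; Elif: 94,000; Reuben: 47,000; Freya: 94,000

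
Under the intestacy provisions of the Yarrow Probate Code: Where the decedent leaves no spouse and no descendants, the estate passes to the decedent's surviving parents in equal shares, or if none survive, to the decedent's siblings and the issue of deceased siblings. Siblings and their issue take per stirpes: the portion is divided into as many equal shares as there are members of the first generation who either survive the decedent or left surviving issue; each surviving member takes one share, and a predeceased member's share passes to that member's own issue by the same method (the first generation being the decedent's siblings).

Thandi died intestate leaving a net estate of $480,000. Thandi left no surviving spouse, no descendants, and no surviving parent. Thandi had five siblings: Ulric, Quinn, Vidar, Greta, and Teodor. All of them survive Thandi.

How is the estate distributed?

Ulric: $96,000; Quinn: $96,000; Vidar: $96,000; Greta: $96,000; Teodor: $96,000

The entire $480,000 passes to the siblings and their issue.
That amount ($480,000) is divided into 5 shares of $96,000: Ulric, Quinn, Vidar, Greta, and Teodor each take $96,000.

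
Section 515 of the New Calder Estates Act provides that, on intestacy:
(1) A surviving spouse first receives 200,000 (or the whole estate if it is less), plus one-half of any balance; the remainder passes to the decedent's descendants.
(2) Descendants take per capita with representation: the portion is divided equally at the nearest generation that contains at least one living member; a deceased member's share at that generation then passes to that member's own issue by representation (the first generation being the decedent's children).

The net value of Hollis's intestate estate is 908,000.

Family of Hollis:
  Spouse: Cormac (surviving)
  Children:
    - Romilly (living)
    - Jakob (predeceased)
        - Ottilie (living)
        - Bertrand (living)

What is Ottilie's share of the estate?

Cormac first takes 200,000, leaving a balance of 708,000. Cormac then takes one-half of the balance (354,000), for a total of 554,000. The remaining 354,000 passes to the descendants.
The descendants' portion (354,000) is divided into 2 shares of 177,000: Romilly takes 177,000; Jakob's 177,000 share passes to Jakob's issue.
Jakob's share (177,000) is divided into 2 shares of 88,500: Ottilie and Bertrand each take 88,500.

Ottilie receives 88,500.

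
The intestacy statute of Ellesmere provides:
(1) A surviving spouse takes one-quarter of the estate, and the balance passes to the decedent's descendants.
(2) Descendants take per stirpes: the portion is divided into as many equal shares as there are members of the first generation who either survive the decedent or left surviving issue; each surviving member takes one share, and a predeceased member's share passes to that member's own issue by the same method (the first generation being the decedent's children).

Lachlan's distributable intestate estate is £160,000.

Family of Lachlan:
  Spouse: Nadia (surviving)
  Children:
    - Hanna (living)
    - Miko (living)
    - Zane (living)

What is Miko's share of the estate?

Miko receives £40,000.

Nadia takes one-quarter of £160,000 = £40,000. The remaining £120,000 passes to the descendants.
The descendants' portion (£120,000) is divided into 3 shares of £40,000: Hanna, Miko, and Zane each take £40,000.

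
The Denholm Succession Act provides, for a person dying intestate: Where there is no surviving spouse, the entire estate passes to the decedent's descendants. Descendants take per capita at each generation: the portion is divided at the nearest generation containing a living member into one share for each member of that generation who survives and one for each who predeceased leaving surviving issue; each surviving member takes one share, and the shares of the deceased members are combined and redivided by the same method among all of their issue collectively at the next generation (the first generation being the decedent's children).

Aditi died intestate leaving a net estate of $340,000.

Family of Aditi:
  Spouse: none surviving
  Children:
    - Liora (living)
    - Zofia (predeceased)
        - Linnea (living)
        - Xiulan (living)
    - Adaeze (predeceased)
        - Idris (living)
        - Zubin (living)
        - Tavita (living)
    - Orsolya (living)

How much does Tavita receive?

The entire $340,000 passes to the descendants.
That amount ($340,000) is divided at the children's generation into 4 shares of $85,000. Liora and Orsolya each take $85,000. The 2 shares of the deceased (Zofia and Adaeze) are combined into a pool of $170,000.
That pool ($170,000) is divided at the grandchildren's generation equally among Linnea, Xiulan, Idris, Zubin, and Tavita: $34,000 each.

Tavita receives $34,000.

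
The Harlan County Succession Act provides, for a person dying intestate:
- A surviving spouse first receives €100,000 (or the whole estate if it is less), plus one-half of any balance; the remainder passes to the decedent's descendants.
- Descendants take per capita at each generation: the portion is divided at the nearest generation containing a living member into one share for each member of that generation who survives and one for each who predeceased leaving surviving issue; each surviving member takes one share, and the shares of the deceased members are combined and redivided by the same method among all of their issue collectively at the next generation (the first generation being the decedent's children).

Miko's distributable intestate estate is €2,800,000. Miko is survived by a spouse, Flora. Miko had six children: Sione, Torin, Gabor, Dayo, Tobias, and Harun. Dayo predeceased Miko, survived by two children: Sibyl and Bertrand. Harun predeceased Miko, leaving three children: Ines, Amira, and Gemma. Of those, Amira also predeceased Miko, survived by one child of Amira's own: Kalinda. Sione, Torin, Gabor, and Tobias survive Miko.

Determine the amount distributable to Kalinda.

Flora first takes €100,000, leaving a balance of €2,700,000. Flora then takes one-half of the balance (€1,350,000), for a total of €1,450,000. The remaining €1,350,000 passes to the descendants.
The descendants' portion (€1,350,000) is divided at the children's generation into 6 shares of €225,000. Sione, Torin, Gabor, and Tobias each take €225,000. The 2 shares of the deceased (Dayo and Harun) are combined into a pool of €450,000.
That pool (€450,000) is divided at the grandchildren's generation into 5 shares of €90,000. Sibyl, Bertrand, Ines, and Gemma each take €90,000. The remaining share for the deceased Amira (€90,000) is carried to the next generation.
That pool (€90,000) passes entirely to Kalinda, the sole taker at the great-grandchildren's generation.

Kalinda receives €90,000.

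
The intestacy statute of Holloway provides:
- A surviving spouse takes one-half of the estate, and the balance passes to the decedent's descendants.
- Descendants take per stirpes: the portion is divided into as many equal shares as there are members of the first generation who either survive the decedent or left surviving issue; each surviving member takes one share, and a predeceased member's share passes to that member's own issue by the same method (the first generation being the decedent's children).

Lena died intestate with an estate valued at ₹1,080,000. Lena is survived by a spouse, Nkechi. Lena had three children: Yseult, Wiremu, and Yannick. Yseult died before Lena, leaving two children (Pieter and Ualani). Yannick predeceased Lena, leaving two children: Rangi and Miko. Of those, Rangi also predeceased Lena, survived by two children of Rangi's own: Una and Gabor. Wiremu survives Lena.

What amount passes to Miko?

Miko receives ₹90,000.

Nkechi takes one-half of ₹1,080,000 = ₹540,000. The remaining ₹540,000 passes to the descendants.
The descendants' portion (₹540,000) is divided into 3 shares of ₹180,000: Wiremu takes ₹180,000; Yseult's ₹180,000 share passes to Yseult's issue; Yannick's ₹180,000 share passes to Yannick's issue.
Yseult's share (₹180,000) is divided into 2 shares of ₹90,000: Pieter and Ualani each take ₹90,000.
Yannick's share (₹180,000) is divided into 2 shares of ₹90,000: Miko takes ₹90,000; Rangi's ₹90,000 share passes to Rangi's issue.
Rangi's share (₹90,000) is divided into 2 shares of ₹45,000: Una and Gabor each take ₹45,000.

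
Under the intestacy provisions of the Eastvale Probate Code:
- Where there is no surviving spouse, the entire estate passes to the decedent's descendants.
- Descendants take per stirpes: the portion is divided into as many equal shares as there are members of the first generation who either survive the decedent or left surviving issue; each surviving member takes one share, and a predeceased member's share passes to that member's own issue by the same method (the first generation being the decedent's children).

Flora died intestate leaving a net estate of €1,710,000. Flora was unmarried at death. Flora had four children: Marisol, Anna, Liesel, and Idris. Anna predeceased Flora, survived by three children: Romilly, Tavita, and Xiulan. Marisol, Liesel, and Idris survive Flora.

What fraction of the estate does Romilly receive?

The entire €1,710,000 passes to the descendants.
That amount (€1,710,000) is divided into 4 shares of €427,500: Marisol, Liesel, and Idris each take €427,500; Anna's €427,500 share passes to Anna's issue.
Anna's share (€427,500) is divided into 3 shares of €142,500: Romilly, Tavita, and Xiulan each take €142,500.

Romilly receives 1/12 of the estate.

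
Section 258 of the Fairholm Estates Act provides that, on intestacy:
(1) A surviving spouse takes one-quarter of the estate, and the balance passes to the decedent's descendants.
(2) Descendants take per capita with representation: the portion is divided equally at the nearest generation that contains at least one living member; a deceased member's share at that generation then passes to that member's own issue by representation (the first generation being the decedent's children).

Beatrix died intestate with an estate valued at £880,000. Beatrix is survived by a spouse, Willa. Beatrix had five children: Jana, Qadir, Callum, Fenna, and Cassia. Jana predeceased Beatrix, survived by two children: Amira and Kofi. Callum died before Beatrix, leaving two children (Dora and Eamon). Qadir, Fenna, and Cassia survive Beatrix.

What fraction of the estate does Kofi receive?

Willa takes one-quarter of £880,000 = £220,000. The remaining £660,000 passes to the descendants.
The descendants' portion (£660,000) is divided into 5 shares of £132,000: Qadir, Fenna, and Cassia each take £132,000; Jana's £132,000 share passes to Jana's issue; Callum's £132,000 share passes to Callum's issue.
Jana's share (£132,000) is divided into 2 shares of £66,000: Amira and Kofi each take £66,000.
Callum's share (£132,000) is divided into 2 shares of £66,000: Dora and Eamon each take £66,000.

Kofi receives 3/40 of the estate.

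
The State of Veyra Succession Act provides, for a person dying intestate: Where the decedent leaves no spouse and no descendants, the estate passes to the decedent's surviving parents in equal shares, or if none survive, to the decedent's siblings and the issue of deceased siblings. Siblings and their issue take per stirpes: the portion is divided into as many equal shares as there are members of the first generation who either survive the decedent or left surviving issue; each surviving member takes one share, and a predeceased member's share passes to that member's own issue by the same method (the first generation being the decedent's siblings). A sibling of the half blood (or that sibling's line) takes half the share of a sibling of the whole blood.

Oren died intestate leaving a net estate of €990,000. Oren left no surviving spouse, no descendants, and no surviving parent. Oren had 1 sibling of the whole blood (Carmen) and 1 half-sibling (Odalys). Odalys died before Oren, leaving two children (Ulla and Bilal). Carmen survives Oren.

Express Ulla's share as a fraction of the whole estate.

The entire €990,000 passes to the siblings and their issue.
Counting each half-blood sibling's line as half a unit, there are 3/2 units in €990,000, so one unit is €660,000. Whole-blood lines (Carmen) take €660,000 each; half-blood lines (Odalys) take €330,000 each.
Odalys's share (€330,000) is divided into 2 shares of €165,000: Ulla and Bilal each take €165,000.

Ulla receives 1/6 of the estate.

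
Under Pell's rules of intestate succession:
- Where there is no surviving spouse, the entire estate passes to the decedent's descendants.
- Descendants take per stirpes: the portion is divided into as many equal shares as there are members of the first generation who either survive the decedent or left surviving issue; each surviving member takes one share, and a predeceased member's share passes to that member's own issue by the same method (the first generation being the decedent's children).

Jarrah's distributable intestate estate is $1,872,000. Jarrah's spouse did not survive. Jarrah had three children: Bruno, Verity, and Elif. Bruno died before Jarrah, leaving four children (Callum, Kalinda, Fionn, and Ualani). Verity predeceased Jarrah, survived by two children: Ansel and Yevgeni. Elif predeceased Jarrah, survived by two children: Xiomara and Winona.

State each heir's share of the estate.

Callum: $156,000; Kalinda: $156,000; Fionn: $156,000; Ualani: $156,000; Ansel: $312,000; Yevgeni: $312,000; Xiomara: $312,000; Winona: $312,000

The entire $1,872,000 passes to the descendants.
That amount ($1,872,000) is divided into 3 shares of $624,000: Bruno's $624,000 share passes to Bruno's issue; Verity's $624,000 share passes to Verity's issue; Elif's $624,000 share passes to Elif's issue.
Bruno's share ($624,000) is divided into 4 shares of $156,000: Callum, Kalinda, Fionn, and Ualani each take $156,000.
Verity's share ($624,000) is divided into 2 shares of $312,000: Ansel and Yevgeni each take $312,000.
Elif's share ($624,000) is divided into 2 shares of $312,000: Xiomara and Winona each take $312,000.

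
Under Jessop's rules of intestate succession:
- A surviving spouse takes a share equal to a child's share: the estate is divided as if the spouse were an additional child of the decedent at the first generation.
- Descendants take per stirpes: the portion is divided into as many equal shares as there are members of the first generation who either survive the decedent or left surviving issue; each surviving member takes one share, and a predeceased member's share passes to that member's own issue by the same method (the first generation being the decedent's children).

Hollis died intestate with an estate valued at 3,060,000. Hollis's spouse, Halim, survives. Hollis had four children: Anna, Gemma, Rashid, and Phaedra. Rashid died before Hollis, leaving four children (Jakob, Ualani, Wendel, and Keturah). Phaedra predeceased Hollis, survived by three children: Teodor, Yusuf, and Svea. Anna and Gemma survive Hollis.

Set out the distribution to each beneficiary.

Halim: 612,000; Anna: 612,000; Gemma: 612,000; Jakob: 153,000; Ualani: 153,000; Wendel: 153,000; Keturah: 153,000; Teodor: 204,000; Yusuf: 204,000; Svea: 204,000

The spouse counts as an additional share at the children's level, so there are 5 primary shares of 612,000. Halim takes one such share (612,000).
The children's combined portion (2,448,000) is divided into 4 shares of 612,000: Anna and Gemma each take 612,000; Rashid's 612,000 share passes to Rashid's issue; Phaedra's 612,000 share passes to Phaedra's issue.
Rashid's share (612,000) is divided into 4 shares of 153,000: Jakob, Ualani, Wendel, and Keturah each take 153,000.
Phaedra's share (612,000) is divided into 3 shares of 204,000: Teodor, Yusuf, and Svea each take 204,000.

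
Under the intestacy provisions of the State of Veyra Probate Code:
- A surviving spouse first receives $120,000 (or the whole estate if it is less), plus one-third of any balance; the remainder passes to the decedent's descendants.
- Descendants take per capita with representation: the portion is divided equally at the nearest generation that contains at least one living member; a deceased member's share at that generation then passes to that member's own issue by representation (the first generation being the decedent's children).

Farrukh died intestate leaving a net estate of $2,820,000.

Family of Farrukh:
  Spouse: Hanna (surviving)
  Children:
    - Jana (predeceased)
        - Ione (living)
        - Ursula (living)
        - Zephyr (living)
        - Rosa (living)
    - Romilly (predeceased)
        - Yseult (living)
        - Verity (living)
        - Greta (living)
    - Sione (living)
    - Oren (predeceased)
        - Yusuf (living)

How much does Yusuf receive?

Yusuf receives $450,000.

Hanna first takes $120,000, leaving a balance of $2,700,000. Hanna then takes one-third of the balance ($900,000), for a total of $1,020,000. The remaining $1,800,000 passes to the descendants.
The descendants' portion ($1,800,000) is divided into 4 shares of $450,000: Sione takes $450,000; Jana's $450,000 share passes to Jana's issue; Romilly's $450,000 share passes to Romilly's issue; Oren's $450,000 share passes to Oren's issue.
Jana's share ($450,000) is divided into 4 shares of $112,500: Ione, Ursula, Zephyr, and Rosa each take $112,500.
Romilly's share ($450,000) is divided into 3 shares of $150,000: Yseult, Verity, and Greta each take $150,000.
Oren's share ($450,000) passes entirely to Yusuf.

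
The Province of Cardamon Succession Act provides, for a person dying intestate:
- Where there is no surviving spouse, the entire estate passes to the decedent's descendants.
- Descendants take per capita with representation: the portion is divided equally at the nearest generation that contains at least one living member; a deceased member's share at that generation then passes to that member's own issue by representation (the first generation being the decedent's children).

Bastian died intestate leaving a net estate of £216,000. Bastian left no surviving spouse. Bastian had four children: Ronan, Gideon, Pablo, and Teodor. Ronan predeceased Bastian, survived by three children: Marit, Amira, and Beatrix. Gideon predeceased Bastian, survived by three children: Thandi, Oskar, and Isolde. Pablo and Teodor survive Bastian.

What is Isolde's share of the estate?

Isolde receives £18,000.

The entire £216,000 passes to the descendants.
That amount (£216,000) is divided into 4 shares of £54,000: Pablo and Teodor each take £54,000; Ronan's £54,000 share passes to Ronan's issue; Gideon's £54,000 share passes to Gideon's issue.
Ronan's share (£54,000) is divided into 3 shares of £18,000: Marit, Amira, and Beatrix each take £18,000.
Gideon's share (£54,000) is divided into 3 shares of £18,000: Thandi, Oskar, and Isolde each take £18,000.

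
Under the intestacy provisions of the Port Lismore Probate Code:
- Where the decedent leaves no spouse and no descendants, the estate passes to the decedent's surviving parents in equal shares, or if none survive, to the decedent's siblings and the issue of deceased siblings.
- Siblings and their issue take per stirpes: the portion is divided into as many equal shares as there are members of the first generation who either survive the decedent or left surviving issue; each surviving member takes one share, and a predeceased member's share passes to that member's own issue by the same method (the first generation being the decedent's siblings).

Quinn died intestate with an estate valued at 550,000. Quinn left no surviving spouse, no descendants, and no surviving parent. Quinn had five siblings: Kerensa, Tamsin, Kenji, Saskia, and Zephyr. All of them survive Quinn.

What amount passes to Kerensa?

Kerensa receives 110,000.

The entire 550,000 passes to the siblings and their issue.
That amount (550,000) is divided into 5 shares of 110,000: Kerensa, Tamsin, Kenji, Saskia, and Zephyr each take 110,000.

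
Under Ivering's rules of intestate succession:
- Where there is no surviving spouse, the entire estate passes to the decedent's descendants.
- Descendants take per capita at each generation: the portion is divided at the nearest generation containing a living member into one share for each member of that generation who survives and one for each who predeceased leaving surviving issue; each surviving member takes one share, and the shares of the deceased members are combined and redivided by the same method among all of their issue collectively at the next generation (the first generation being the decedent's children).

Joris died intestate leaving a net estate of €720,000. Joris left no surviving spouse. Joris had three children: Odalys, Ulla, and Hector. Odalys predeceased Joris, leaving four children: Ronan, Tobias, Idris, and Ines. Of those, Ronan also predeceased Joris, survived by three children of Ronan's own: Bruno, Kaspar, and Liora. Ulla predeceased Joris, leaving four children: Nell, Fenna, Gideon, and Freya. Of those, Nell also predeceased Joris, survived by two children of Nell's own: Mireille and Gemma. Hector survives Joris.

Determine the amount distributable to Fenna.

The entire €720,000 passes to the descendants.
That amount (€720,000) is divided at the children's generation into 3 shares of €240,000. Hector takes €240,000. The 2 shares of the deceased (Odalys and Ulla) are combined into a pool of €480,000.
That pool (€480,000) is divided at the grandchildren's generation into 8 shares of €60,000. Tobias, Idris, Ines, Fenna, Gideon, and Freya each take €60,000. The 2 shares of the deceased (Ronan and Nell) are combined into a pool of €120,000.
That pool (€120,000) is divided at the great-grandchildren's generation equally among Bruno, Kaspar, Liora, Mireille, and Gemma: €24,000 each.

Fenna receives €60,000.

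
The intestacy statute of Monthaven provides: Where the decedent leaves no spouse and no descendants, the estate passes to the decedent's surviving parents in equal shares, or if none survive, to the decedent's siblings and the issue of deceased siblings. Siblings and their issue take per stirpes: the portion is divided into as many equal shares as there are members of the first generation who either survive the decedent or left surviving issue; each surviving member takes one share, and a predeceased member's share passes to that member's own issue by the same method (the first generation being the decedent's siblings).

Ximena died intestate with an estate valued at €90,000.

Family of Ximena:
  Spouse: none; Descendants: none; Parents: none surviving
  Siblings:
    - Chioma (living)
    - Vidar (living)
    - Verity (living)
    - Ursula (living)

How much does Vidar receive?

Vidar receives €22,500.

The entire €90,000 passes to the siblings and their issue.
That amount (€90,000) is divided into 4 shares of €22,500: Chioma, Vidar, Verity, and Ursula each take €22,500.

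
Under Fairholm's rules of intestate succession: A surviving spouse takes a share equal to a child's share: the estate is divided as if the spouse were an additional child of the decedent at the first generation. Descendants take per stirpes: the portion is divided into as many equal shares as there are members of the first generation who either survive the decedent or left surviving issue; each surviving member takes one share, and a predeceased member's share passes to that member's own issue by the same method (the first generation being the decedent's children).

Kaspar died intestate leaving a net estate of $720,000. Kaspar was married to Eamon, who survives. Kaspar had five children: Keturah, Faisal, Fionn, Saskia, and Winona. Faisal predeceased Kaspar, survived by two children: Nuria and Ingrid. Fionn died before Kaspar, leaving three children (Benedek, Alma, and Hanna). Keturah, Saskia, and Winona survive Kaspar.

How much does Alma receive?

Alma receives $40,000.

The spouse counts as an additional share at the children's level, so there are 6 primary shares of $120,000. Eamon takes one such share ($120,000).
The children's combined portion ($600,000) is divided into 5 shares of $120,000: Keturah, Saskia, and Winona each take $120,000; Faisal's $120,000 share passes to Faisal's issue; Fionn's $120,000 share passes to Fionn's issue.
Faisal's share ($120,000) is divided into 2 shares of $60,000: Nuria and Ingrid each take $60,000.
Fionn's share ($120,000) is divided into 3 shares of $40,000: Benedek, Alma, and Hanna each take $40,000.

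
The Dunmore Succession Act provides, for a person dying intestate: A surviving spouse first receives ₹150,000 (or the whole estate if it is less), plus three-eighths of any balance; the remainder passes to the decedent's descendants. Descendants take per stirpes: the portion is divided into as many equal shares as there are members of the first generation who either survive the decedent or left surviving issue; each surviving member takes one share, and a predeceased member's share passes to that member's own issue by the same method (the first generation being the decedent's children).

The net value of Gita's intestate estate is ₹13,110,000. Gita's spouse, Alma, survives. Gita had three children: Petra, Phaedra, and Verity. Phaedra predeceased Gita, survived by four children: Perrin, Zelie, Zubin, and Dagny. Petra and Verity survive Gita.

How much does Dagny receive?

Dagny receives ₹675,000.

Alma first takes ₹150,000, leaving a balance of ₹12,960,000. Alma then takes three-eighths of the balance (₹4,860,000), for a total of ₹5,010,000. The remaining ₹8,100,000 passes to the descendants.
The descendants' portion (₹8,100,000) is divided into 3 shares of ₹2,700,000: Petra and Verity each take ₹2,700,000; Phaedra's ₹2,700,000 share passes to Phaedra's issue.
Phaedra's share (₹2,700,000) is divided into 4 shares of ₹675,000: Perrin, Zelie, Zubin, and Dagny each take ₹675,000.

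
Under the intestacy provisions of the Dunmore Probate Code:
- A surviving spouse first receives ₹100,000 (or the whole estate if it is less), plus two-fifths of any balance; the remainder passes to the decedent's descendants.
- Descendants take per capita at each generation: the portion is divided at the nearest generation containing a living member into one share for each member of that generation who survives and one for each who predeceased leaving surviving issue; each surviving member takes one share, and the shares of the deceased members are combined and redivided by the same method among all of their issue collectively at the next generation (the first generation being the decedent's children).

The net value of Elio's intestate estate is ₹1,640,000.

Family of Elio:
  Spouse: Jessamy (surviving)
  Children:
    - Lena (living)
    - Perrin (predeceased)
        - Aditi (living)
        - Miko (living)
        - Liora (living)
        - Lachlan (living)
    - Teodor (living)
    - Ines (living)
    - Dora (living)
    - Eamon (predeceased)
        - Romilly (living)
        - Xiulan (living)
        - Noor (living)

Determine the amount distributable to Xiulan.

Jessamy first takes ₹100,000, leaving a balance of ₹1,540,000. Jessamy then takes two-fifths of the balance (₹616,000), for a total of ₹716,000. The remaining ₹924,000 passes to the descendants.
The descendants' portion (₹924,000) is divided at the children's generation into 6 shares of ₹154,000. Lena, Teodor, Ines, and Dora each take ₹154,000. The 2 shares of the deceased (Perrin and Eamon) are combined into a pool of ₹308,000.
That pool (₹308,000) is divided at the grandchildren's generation equally among Aditi, Miko, Liora, Lachlan, Romilly, Xiulan, and Noor: ₹44,000 each.

Xiulan receives ₹44,000.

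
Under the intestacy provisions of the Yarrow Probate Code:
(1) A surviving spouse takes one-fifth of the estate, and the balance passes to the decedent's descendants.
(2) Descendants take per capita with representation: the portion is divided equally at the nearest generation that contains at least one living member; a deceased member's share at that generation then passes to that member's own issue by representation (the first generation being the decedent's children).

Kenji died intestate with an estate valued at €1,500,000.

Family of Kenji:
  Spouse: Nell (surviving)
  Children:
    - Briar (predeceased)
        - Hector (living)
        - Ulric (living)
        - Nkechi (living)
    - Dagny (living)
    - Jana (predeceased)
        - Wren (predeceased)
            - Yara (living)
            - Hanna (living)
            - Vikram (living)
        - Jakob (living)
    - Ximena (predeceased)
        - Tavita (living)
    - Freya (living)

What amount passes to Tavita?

Tavita receives €240,000.

Nell takes one-fifth of €1,500,000 = €300,000. The remaining €1,200,000 passes to the descendants.
The descendants' portion (€1,200,000) is divided into 5 shares of €240,000: Dagny and Freya each take €240,000; Briar's €240,000 share passes to Briar's issue; Jana's €240,000 share passes to Jana's issue; Ximena's €240,000 share passes to Ximena's issue.
Briar's share (€240,000) is divided into 3 shares of €80,000: Hector, Ulric, and Nkechi each take €80,000.
Jana's share (€240,000) is divided into 2 shares of €120,000: Jakob takes €120,000; Wren's €120,000 share passes to Wren's issue.
Wren's share (€120,000) is divided into 3 shares of €40,000: Yara, Hanna, and Vikram each take €40,000.
Ximena's share (€240,000) passes entirely to Tavita.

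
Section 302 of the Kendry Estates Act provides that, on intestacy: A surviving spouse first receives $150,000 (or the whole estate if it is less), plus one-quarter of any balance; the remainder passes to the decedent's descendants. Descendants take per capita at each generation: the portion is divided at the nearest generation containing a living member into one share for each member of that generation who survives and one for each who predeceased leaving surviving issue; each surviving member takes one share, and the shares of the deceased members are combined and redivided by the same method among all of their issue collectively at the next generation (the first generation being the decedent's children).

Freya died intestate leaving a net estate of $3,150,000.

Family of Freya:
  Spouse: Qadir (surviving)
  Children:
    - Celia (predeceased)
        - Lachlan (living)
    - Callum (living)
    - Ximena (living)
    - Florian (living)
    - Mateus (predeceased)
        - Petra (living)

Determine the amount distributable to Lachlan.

Lachlan receives $450,000.

Qadir first takes $150,000, leaving a balance of $3,000,000. Qadir then takes one-quarter of the balance ($750,000), for a total of $900,000. The remaining $2,250,000 passes to the descendants.
The descendants' portion ($2,250,000) is divided at the children's generation into 5 shares of $450,000. Callum, Ximena, and Florian each take $450,000. The 2 shares of the deceased (Celia and Mateus) are combined into a pool of $900,000.
That pool ($900,000) is divided at the grandchildren's generation equally among Lachlan and Petra: $450,000 each.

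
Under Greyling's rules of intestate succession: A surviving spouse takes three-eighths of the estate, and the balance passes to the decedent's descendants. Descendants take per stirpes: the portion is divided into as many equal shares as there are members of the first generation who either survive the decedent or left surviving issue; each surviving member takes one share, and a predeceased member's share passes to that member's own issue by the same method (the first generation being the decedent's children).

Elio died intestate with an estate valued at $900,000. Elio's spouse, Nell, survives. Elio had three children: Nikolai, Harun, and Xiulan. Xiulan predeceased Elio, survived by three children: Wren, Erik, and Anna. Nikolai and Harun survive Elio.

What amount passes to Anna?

Nell takes three-eighths of $900,000 = $337,500. The remaining $562,500 passes to the descendants.
The descendants' portion ($562,500) is divided into 3 shares of $187,500: Nikolai and Harun each take $187,500; Xiulan's $187,500 share passes to Xiulan's issue.
Xiulan's share ($187,500) is divided into 3 shares of $62,500: Wren, Erik, and Anna each take $62,500.

Anna receives $62,500.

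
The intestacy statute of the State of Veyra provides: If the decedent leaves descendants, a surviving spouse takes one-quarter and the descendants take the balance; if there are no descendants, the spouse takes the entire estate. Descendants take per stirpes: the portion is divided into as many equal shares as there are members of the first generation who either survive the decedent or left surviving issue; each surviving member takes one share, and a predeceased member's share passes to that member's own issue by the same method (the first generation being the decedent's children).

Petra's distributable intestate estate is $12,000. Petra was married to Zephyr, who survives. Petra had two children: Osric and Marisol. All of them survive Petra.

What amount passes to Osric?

Osric receives $4,500.

Zephyr takes one-quarter of $12,000 = $3,000. The remaining $9,000 passes to the descendants.
The descendants' portion ($9,000) is divided into 2 shares of $4,500: Osric and Marisol each take $4,500.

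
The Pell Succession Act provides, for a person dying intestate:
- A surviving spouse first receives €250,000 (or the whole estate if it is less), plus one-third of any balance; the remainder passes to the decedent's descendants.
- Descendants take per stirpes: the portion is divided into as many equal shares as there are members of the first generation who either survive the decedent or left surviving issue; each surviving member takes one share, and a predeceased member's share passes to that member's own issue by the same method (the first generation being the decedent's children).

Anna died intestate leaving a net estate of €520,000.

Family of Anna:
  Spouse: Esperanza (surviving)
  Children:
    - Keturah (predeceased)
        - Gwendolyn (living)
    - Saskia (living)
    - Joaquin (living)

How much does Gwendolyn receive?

Esperanza first takes €250,000, leaving a balance of €270,000. Esperanza then takes one-third of the balance (€90,000), for a total of €340,000. The remaining €180,000 passes to the descendants.
The descendants' portion (€180,000) is divided into 3 shares of €60,000: Saskia and Joaquin each take €60,000; Keturah's €60,000 share passes to Keturah's issue.
Keturah's share (€60,000) passes entirely to Gwendolyn.

Gwendolyn receives €60,000.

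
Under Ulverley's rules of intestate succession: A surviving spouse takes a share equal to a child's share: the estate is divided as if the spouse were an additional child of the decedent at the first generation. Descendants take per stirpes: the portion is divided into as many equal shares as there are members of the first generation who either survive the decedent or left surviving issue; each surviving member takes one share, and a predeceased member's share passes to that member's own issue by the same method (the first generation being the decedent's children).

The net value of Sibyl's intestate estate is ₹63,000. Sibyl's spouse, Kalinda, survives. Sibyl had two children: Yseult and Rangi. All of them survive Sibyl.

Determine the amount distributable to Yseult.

Yseult receives ₹21,000.

The spouse counts as an additional share at the children's level, so there are 3 primary shares of ₹21,000. Kalinda takes one such share (₹21,000).
The children's combined portion (₹42,000) is divided into 2 shares of ₹21,000: Yseult and Rangi each take ₹21,000.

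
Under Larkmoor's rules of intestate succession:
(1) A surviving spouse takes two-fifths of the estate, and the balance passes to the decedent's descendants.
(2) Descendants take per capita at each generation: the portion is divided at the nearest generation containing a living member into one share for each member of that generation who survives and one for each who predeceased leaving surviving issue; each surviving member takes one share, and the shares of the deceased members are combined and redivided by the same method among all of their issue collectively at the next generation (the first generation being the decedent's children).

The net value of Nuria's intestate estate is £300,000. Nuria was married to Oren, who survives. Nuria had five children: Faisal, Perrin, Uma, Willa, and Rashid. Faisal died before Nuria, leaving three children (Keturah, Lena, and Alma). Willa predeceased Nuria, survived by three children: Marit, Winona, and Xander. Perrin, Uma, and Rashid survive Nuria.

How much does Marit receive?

Oren takes two-fifths of £300,000 = £120,000. The remaining £180,000 passes to the descendants.
The descendants' portion (£180,000) is divided at the children's generation into 5 shares of £36,000. Perrin, Uma, and Rashid each take £36,000. The 2 shares of the deceased (Faisal and Willa) are combined into a pool of £72,000.
That pool (£72,000) is divided at the grandchildren's generation equally among Keturah, Lena, Alma, Marit, Winona, and Xander: £12,000 each.

Marit receives £12,000.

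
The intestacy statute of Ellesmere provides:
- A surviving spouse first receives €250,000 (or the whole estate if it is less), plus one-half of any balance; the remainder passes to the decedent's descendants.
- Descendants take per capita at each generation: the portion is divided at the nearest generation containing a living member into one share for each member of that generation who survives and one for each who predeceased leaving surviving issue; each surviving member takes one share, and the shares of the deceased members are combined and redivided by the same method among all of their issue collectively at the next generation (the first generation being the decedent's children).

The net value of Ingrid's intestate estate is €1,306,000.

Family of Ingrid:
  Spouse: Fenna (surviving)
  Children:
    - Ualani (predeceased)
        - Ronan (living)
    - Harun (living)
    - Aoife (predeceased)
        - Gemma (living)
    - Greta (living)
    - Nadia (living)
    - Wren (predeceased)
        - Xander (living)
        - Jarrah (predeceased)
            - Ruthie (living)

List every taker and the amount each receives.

Fenna first takes €250,000, leaving a balance of €1,056,000. Fenna then takes one-half of the balance (€528,000), for a total of €778,000. The remaining €528,000 passes to the descendants.
The descendants' portion (€528,000) is divided at the children's generation into 6 shares of €88,000. Harun, Greta, and Nadia each take €88,000. The 3 shares of the deceased (Ualani, Aoife, and Wren) are combined into a pool of €264,000.
That pool (€264,000) is divided at the grandchildren's generation into 4 shares of €66,000. Ronan, Gemma, and Xander each take €66,000. The remaining share for the deceased Jarrah (€66,000) is carried to the next generation.
That pool (€66,000) passes entirely to Ruthie, the sole taker at the great-grandchildren's generation.

Fenna: €778,000; Ronan: €66,000; Harun: €88,000; Gemma: €66,000; Greta: €88,000; Nadia: €88,000; Xander: €66,000; Ruthie: €66,000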